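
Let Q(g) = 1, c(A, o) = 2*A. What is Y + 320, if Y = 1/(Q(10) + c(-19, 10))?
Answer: 11839/37 ≈ 319.97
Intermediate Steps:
Y = -1/37 (Y = 1/(1 + 2*(-19)) = 1/(1 - 38) = 1/(-37) = -1/37 ≈ -0.027027)
Y + 320 = -1/37 + 320 = 11839/37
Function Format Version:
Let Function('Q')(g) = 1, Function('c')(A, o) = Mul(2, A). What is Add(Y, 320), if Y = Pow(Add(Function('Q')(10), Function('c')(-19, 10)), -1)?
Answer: Rational(11839, 37) ≈ 319.97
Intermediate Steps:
Y = Rational(-1, 37) (Y = Pow(Add(1, Mul(2, -19)), -1) = Pow(Add(1, -38), -1) = Pow(-37, -1) = Rational(-1, 37) ≈ -0.027027)
Add(Y, 320) = Add(Rational(-1, 37), 320) = Rational(11839, 37)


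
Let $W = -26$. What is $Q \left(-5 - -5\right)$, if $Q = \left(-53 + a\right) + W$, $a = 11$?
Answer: $0$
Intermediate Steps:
$Q = -68$ ($Q = \left(-53 + 11\right) - 26 = -42 - 26 = -68$)
$Q \left(-5 - -5\right) = - 68 \left(-5 - -5\right) = - 68 \left(-5 + 5\right) = \left(-68\right) 0 = 0$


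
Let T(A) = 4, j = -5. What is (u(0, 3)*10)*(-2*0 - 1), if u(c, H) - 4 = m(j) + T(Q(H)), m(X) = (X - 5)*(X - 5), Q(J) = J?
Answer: -1080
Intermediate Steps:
m(X) = (-5 + X)² (m(X) = (-5 + X)*(-5 + X) = (-5 + X)²)
u(c, H) = 108 (u(c, H) = 4 + ((-5 - 5)² + 4) = 4 + ((-10)² + 4) = 4 + (100 + 4) = 4 + 104 = 108)
(u(0, 3)*10)*(-2*0 - 1) = (108*10)*(-2*0 - 1) = 1080*(0 - 1) = 1080*(-1) = -1080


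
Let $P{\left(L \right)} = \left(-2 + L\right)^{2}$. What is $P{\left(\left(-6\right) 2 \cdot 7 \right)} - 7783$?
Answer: $-387$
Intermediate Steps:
$P{\left(\left(-6\right) 2 \cdot 7 \right)} - 7783 = \left(-2 + \left(-6\right) 2 \cdot 7\right)^{2} - 7783 = \left(-2 - 84\right)^{2} - 7783 = \left(-86\right)^{2} - 7783 = 7396 - 7783 = -387$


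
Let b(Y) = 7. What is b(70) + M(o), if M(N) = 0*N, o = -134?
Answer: 7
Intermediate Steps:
M(N) = 0
b(70) + M(o) = 7 + 0 = 7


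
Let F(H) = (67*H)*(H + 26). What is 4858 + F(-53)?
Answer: 100735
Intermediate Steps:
F(H) = 67*H*(26 + H) (F(H) = (67*H)*(26 + H) = 67*H*(26 + H))
4858 + F(-53) = 4858 + 67*(-53)*(26 - 53) = 4858 + 67*(-53)*(-27) = 4858 + 95877 = 100735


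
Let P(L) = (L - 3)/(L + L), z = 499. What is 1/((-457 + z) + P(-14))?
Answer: 28/1193 ≈ 0.023470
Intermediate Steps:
P(L) = (-3 + L)/(2*L) (P(L) = (-3 + L)/((2*L)) = (-3 + L)*(1/(2*L)) = (-3 + L)/(2*L))
1/((-457 + z) + P(-14)) = 1/((-457 + 499) + (½)*(-3 - 14)/(-14)) = 1/(42 + (½)*(-1/14)*(-17)) = 1/(42 + 17/28) = 1/(1193/28) = 28/1193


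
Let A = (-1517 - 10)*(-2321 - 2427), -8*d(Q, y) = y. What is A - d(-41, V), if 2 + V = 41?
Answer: 58001607/8 ≈ 7.2502e+6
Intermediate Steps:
V = 39 (V = -2 + 41 = 39)
d(Q, y) = -y/8
A = 7250196 (A = -1527*(-4748) = 7250196)
A - d(-41, V) = 7250196 - (-1)*39/8 = 7250196 - 1*(-39/8) = 7250196 + 39/8 = 58001607/8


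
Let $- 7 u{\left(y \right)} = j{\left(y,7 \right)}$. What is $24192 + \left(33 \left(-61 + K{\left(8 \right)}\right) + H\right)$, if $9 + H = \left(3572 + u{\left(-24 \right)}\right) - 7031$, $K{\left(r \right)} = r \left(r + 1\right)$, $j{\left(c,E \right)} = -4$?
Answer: $\frac{147613}{7} \approx 21088.0$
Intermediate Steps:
$u{\left(y \right)} = \frac{4}{7}$ ($u{\left(y \right)} = \left(- \frac{1}{7}\right) \left(-4\right) = \frac{4}{7}$)
$K{\left(r \right)} = r \left(1 + r\right)$
$H = - \frac{24272}{7}$ ($H = -9 + \left(\left(3572 + \frac{4}{7}\right) - 7031\right) = -9 + \left(\frac{25008}{7} - 7031\right) = -9 - \frac{24209}{7} = - \frac{24272}{7} \approx -3467.4$)
$24192 + \left(33 \left(-61 + K{\left(8 \right)}\right) + H\right) = 24192 - \left(\frac{24272}{7} - 33 \left(-61 + 8 \left(1 + 8\right)\right)\right) = 24192 - \left(\frac{24272}{7} - 33 \left(-61 + 8 \cdot 9\right)\right) = 24192 - \left(\frac{24272}{7} - 33 \left(-61 + 72\right)\right) = 24192 + \left(33 \cdot 11 - \frac{24272}{7}\right) = 24192 + \left(363 - \frac{24272}{7}\right) = 24192 - \frac{21731}{7} = \frac{147613}{7}$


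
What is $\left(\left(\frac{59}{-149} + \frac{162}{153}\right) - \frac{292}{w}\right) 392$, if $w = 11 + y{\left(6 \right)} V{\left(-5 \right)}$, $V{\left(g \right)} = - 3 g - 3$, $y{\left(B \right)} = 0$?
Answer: $- \frac{282697464}{27863} \approx -10146.0$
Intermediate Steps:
$V{\left(g \right)} = -3 - 3 g$
$w = 11$ ($w = 11 + 0 \left(-3 - -15\right) = 11 + 0 \left(-3 + 15\right) = 11 + 0 \cdot 12 = 11 + 0 = 11$)
$\left(\left(\frac{59}{-149} + \frac{162}{153}\right) - \frac{292}{w}\right) 392 = \left(\left(\frac{59}{-149} + \frac{162}{153}\right) - \frac{292}{11}\right) 392 = \left(\left(59 \left(- \frac{1}{149}\right) + 162 \cdot \frac{1}{153}\right) - \frac{292}{11}\right) 392 = \left(\left(- \frac{59}{149} + \frac{18}{17}\right) - \frac{292}{11}\right) 392 = \left(\frac{1679}{2533} - \frac{292}{11}\right) 392 = \left(- \frac{721167}{27863}\right) 392 = - \frac{282697464}{27863}$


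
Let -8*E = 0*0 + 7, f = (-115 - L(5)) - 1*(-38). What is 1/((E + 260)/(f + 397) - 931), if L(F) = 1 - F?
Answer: -864/803693 ≈ -0.0010750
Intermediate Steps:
f = -73 (f = (-115 - (1 - 1*5)) - 1*(-38) = (-115 - (1 - 5)) + 38 = (-115 - 1*(-4)) + 38 = (-115 + 4) + 38 = -111 + 38 = -73)
E = -7/8 (E = -(0*0 + 7)/8 = -(0 + 7)/8 = -⅛*7 = -7/8 ≈ -0.87500)
1/((E + 260)/(f + 397) - 931) = 1/((-7/8 + 260)/(-73 + 397) - 931) = 1/((2073/8)/324 - 931) = 1/((2073/8)*(1/324) - 931) = 1/(691/864 - 931) = 1/(-803693/864) = -864/803693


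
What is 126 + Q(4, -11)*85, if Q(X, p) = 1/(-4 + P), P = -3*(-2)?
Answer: 337/2 ≈ 168.50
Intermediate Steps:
P = 6
Q(X, p) = ½ (Q(X, p) = 1/(-4 + 6) = 1/2 = ½)
126 + Q(4, -11)*85 = 126 + (½)*85 = 126 + 85/2 = 337/2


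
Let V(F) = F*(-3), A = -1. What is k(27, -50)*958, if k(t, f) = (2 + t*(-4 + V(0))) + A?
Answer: -102506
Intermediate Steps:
V(F) = -3*F
k(t, f) = 1 - 4*t (k(t, f) = (2 + t*(-4 - 3*0)) - 1 = (2 + t*(-4 + 0)) - 1 = (2 + t*(-4)) - 1 = (2 - 4*t) - 1 = 1 - 4*t)
k(27, -50)*958 = (1 - 4*27)*958 = (1 - 108)*958 = -107*958 = -102506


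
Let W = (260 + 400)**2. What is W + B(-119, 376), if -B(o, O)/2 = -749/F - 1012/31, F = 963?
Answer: 121551050/279 ≈ 4.3567e+5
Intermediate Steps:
B(o, O) = 18650/279 (B(o, O) = -2*(-749/963 - 1012/31) = -2*(-749*1/963 - 1012*1/31) = -2*(-7/9 - 1012/31) = -2*(-9325/279) = 18650/279)
W = 435600 (W = 660**2 = 435600)
W + B(-119, 376) = 435600 + 18650/279 = 121551050/279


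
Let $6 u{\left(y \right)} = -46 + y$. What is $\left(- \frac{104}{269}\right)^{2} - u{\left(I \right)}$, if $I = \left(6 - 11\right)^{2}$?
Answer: $\frac{528159}{144722} \approx 3.6495$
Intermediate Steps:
$I = 25$ ($I = \left(-5\right)^{2} = 25$)
$u{\left(y \right)} = - \frac{23}{3} + \frac{y}{6}$ ($u{\left(y \right)} = \frac{-46 + y}{6} = - \frac{23}{3} + \frac{y}{6}$)
$\left(- \frac{104}{269}\right)^{2} - u{\left(I \right)} = \left(- \frac{104}{269}\right)^{2} - \left(- \frac{23}{3} + \frac{1}{6} \cdot 25\right) = \left(\left(-104\right) \frac{1}{269}\right)^{2} - \left(- \frac{23}{3} + \frac{25}{6}\right) = \left(- \frac{104}{269}\right)^{2} - - \frac{7}{2} = \frac{10816}{72361} + \frac{7}{2} = \frac{528159}{144722}$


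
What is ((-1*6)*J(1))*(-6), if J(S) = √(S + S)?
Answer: 36*√2 ≈ 50.912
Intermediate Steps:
J(S) = √2*√S (J(S) = √(2*S) = √2*√S)
((-1*6)*J(1))*(-6) = ((-1*6)*(√2*√1))*(-6) = -6*√2*(-6) = 36*√2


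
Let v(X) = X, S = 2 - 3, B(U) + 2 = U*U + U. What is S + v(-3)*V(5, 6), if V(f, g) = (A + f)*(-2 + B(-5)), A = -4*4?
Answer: 527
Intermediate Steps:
B(U) = -2 + U + U**2 (B(U) = -2 + (U*U + U) = -2 + (U**2 + U) = -2 + (U + U**2) = -2 + U + U**2)
A = -16
S = -1
V(f, g) = -256 + 16*f (V(f, g) = (-16 + f)*(-2 + (-2 - 5 + (-5)**2)) = (-16 + f)*(-2 + (-2 - 5 + 25)) = (-16 + f)*(-2 + 18) = (-16 + f)*16 = -256 + 16*f)
S + v(-3)*V(5, 6) = -1 - 3*(-256 + 16*5) = -1 - 3*(-256 + 80) = -1 - 3*(-176) = -1 + 528 = 527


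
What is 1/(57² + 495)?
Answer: 1/3744 ≈ 0.00026709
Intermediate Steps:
1/(57² + 495) = 1/(3249 + 495) = 1/3744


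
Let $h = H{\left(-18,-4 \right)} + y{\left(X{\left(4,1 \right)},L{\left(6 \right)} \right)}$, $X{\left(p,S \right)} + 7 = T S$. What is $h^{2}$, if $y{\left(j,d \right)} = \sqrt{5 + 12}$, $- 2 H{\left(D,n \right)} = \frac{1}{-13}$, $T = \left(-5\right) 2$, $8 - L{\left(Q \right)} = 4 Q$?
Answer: $\frac{11493}{676} + \frac{\sqrt{17}}{13} \approx 17.319$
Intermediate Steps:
$L{\left(Q \right)} = 8 - 4 Q$
$T = -10$
$H{\left(D,n \right)} = \frac{1}{26}$ ($H{\left(D,n \right)} = - \frac{1}{2 \left(-13\right)} = \left(- \frac{1}{2}\right) \left(- \frac{1}{13}\right) = \frac{1}{26}$)
$X{\left(p,S \right)} = -7 - 10 S$
$y{\left(j,d \right)} = \sqrt{17}$
$h = \frac{1}{26} + \sqrt{17} \approx 4.1616$
$h^{2} = \left(\frac{1}{26} + \sqrt{17}\right)^{2}$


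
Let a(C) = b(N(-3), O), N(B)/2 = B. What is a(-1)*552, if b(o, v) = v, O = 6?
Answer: 3312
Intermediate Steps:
N(B) = 2*B
a(C) = 6
a(-1)*552 = 6*552 = 3312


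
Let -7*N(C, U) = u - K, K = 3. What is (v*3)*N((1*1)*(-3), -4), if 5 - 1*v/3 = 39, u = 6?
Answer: 918/7 ≈ 131.14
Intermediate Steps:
N(C, U) = -3/7 (N(C, U) = -(6 - 1*3)/7 = -(6 - 3)/7 = -⅐*3 = -3/7)
v = -102 (v = 15 - 3*39 = 15 - 117 = -102)
(v*3)*N((1*1)*(-3), -4) = -102*3*(-3/7) = -306*(-3/7) = 918/7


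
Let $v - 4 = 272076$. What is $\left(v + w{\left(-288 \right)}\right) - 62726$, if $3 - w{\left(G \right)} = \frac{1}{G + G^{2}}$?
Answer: $\frac{17304612191}{82656} \approx 2.0936 \cdot 10^{5}$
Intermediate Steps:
$v = 272080$ ($v = 4 + 272076 = 272080$)
$w{\left(G \right)} = 3 - \frac{1}{G + G^{2}}$
$\left(v + w{\left(-288 \right)}\right) - 62726 = \left(272080 + \frac{-1 + 3 \left(-288\right) + 3 \left(-288\right)^{2}}{\left(-288\right) \left(1 - 288\right)}\right) - 62726 = \left(272080 - \frac{-1 - 864 + 3 \cdot 82944}{288 \left(-287\right)}\right) - 62726 = \left(272080 - - \frac{-1 - 864 + 248832}{82656}\right) - 62726 = \left(272080 - \left(- \frac{1}{82656}\right) 247967\right) - 62726 = \left(272080 + \frac{247967}{82656}\right) - 62726 = \frac{22489292447}{82656} - 62726 = \frac{17304612191}{82656}$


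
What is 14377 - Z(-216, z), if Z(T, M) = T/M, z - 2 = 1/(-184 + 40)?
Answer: 4157303/287 ≈ 14485.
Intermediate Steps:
z = 287/144 (z = 2 + 1/(-184 + 40) = 2 + 1/(-144) = 2 - 1/144 = 287/144 ≈ 1.9931)
14377 - Z(-216, z) = 14377 - (-216)/287/144 = 14377 - (-216)*144/287 = 14377 - 1*(-31104/287) = 14377 + 31104/287 = 4157303/287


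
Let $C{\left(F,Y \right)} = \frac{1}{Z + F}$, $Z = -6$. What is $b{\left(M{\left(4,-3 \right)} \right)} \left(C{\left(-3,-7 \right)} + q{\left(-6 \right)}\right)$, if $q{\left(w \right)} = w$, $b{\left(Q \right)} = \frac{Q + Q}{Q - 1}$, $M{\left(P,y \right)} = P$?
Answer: $- \frac{440}{27} \approx -16.296$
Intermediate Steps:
$C{\left(F,Y \right)} = \frac{1}{-6 + F}$
$b{\left(Q \right)} = \frac{2 Q}{-1 + Q}$
$b{\left(M{\left(4,-3 \right)} \right)} \left(C{\left(-3,-7 \right)} + q{\left(-6 \right)}\right) = 2 \cdot 4 \frac{1}{-1 + 4} \left(\frac{1}{-6 - 3} - 6\right) = 2 \cdot 4 \cdot \frac{1}{3} \left(\frac{1}{-9} - 6\right) = 2 \cdot 4 \cdot \frac{1}{3} \left(- \frac{1}{9} - 6\right) = \frac{8}{3} \left(- \frac{55}{9}\right) = - \frac{440}{27}$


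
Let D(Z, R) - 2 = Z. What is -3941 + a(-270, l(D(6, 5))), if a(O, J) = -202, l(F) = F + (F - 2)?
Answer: -4143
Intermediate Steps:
D(Z, R) = 2 + Z
l(F) = -2 + 2*F (l(F) = F + (-2 + F) = -2 + 2*F)
-3941 + a(-270, l(D(6, 5))) = -3941 - 202 = -4143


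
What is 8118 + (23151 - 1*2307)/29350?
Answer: 119142072/14675 ≈ 8118.7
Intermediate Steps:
8118 + (23151 - 1*2307)/29350 = 8118 + (23151 - 2307)*(1/29350) = 8118 + 20844*(1/29350) = 8118 + 10422/14675 = 119142072/14675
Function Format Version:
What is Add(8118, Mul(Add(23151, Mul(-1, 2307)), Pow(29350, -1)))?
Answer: Rational(119142072, 14675) ≈ 8118.7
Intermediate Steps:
Add(8118, Mul(Add(23151, Mul(-1, 2307)), Pow(29350, -1))) = Add(8118, Mul(Add(23151, -2307), Rational(1, 29350))) = Add(8118, Mul(20844, Rational(1, 29350))) = Add(8118, Rational(10422, 14675)) = Rational(119142072, 14675)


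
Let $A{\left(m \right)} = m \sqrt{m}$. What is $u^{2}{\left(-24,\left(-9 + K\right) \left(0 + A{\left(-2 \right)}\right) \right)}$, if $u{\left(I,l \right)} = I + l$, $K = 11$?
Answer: $544 + 192 i \sqrt{2} \approx 544.0 + 271.53 i$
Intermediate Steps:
$A{\left(m \right)} = m^{\frac{3}{2}}$
$u^{2}{\left(-24,\left(-9 + K\right) \left(0 + A{\left(-2 \right)}\right) \right)} = \left(-24 + \left(-9 + 11\right) \left(0 + \left(-2\right)^{\frac{3}{2}}\right)\right)^{2} = \left(-24 + 2 \left(0 - 2 i \sqrt{2}\right)\right)^{2} = \left(-24 + 2 \left(- 2 i \sqrt{2}\right)\right)^{2} = \left(-24 - 4 i \sqrt{2}\right)^{2}$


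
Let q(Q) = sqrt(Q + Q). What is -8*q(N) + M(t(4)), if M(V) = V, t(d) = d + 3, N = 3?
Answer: 7 - 8*sqrt(6) ≈ -12.596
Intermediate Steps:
t(d) = 3 + d
q(Q) = sqrt(2)*sqrt(Q) (q(Q) = sqrt(2*Q) = sqrt(2)*sqrt(Q))
-8*q(N) + M(t(4)) = -8*sqrt(2)*sqrt(3) + (3 + 4) = -8*sqrt(6) + 7 = 7 - 8*sqrt(6)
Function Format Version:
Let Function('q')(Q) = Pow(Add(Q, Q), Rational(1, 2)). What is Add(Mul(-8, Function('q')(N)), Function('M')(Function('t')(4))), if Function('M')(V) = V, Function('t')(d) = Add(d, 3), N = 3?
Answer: Add(7, Mul(-8, Pow(6, Rational(1, 2)))) ≈ -12.596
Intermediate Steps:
Function('t')(d) = Add(3, d)
Function('q')(Q) = Mul(Pow(2, Rational(1, 2)), Pow(Q, Rational(1, 2))) (Function('q')(Q) = Pow(Mul(2, Q), Rational(1, 2)) = Mul(Pow(2, Rational(1, 2)), Pow(Q, Rational(1, 2))))
Add(Mul(-8, Function('q')(N)), Function('M')(Function('t')(4))) = Add(Mul(-8, Mul(Pow(2, Rational(1, 2)), Pow(3, Rational(1, 2)))), Add(3, 4)) = Add(Mul(-8, Pow(6, Rational(1, 2))), 7) = Add(7, Mul(-8, Pow(6, Rational(1, 2))))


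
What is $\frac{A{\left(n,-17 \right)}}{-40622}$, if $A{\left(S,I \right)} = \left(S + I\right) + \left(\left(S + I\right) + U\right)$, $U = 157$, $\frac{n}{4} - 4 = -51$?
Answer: $\frac{253}{40622} \approx 0.0062281$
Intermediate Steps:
$n = -188$ ($n = 16 + 4 \left(-51\right) = 16 - 204 = -188$)
$A{\left(S,I \right)} = 157 + 2 I + 2 S$ ($A{\left(S,I \right)} = \left(S + I\right) + \left(\left(S + I\right) + 157\right) = \left(I + S\right) + \left(\left(I + S\right) + 157\right) = \left(I + S\right) + \left(157 + I + S\right) = 157 + 2 I + 2 S$)
$\frac{A{\left(n,-17 \right)}}{-40622} = \frac{157 + 2 \left(-17\right) + 2 \left(-188\right)}{-40622} = \left(157 - 34 - 376\right) \left(- \frac{1}{40622}\right) = \left(-253\right) \left(- \frac{1}{40622}\right) = \frac{253}{40622}$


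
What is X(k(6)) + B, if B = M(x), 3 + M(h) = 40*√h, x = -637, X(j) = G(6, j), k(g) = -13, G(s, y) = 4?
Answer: 1 + 280*I*√13 ≈ 1.0 + 1009.6*I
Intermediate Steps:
X(j) = 4
M(h) = -3 + 40*√h
B = -3 + 280*I*√13 (B = -3 + 40*√(-637) = -3 + 40*(7*I*√13) = -3 + 280*I*√13 ≈ -3.0 + 1009.6*I)
X(k(6)) + B = 4 + (-3 + 280*I*√13) = 1 + 280*I*√13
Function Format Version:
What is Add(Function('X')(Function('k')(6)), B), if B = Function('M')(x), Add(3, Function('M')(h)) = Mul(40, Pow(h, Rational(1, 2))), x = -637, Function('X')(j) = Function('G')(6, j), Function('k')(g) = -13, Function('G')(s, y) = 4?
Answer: Add(1, Mul(280, I, Pow(13, Rational(1, 2)))) ≈ Add(1.0000, Mul(1009.6, I))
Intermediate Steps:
Function('X')(j) = 4
Function('M')(h) = Add(-3, Mul(40, Pow(h, Rational(1, 2))))
B = Add(-3, Mul(280, I, Pow(13, Rational(1, 2)))) (B = Add(-3, Mul(40, Pow(-637, Rational(1, 2)))) = Add(-3, Mul(40, Mul(7, I, Pow(13, Rational(1, 2))))) = Add(-3, Mul(280, I, Pow(13, Rational(1, 2)))) ≈ Add(-3.0000, Mul(1009.6, I)))
Add(Function('X')(Function('k')(6)), B) = Add(4, Add(-3, Mul(280, I, Pow(13, Rational(1, 2))))) = Add(1, Mul(280, I, Pow(13, Rational(1, 2))))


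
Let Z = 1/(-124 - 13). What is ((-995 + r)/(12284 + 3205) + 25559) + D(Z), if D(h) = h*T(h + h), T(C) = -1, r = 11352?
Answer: 54237453485/2121993 ≈ 25560.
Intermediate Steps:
Z = -1/137 (Z = 1/(-137) = -1/137 ≈ -0.0072993)
D(h) = -h (D(h) = h*(-1) = -h)
((-995 + r)/(12284 + 3205) + 25559) + D(Z) = ((-995 + 11352)/(12284 + 3205) + 25559) - 1*(-1/137) = (10357/15489 + 25559) + 1/137 = 395893708/15489 + 1/137 = 54237453485/2121993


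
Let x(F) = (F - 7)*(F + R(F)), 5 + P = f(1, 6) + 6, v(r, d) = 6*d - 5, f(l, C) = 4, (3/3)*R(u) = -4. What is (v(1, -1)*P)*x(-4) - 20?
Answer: -4860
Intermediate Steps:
R(u) = -4
v(r, d) = -5 + 6*d
P = 5 (P = -5 + (4 + 6) = -5 + 10 = 5)
x(F) = (-7 + F)*(-4 + F) (x(F) = (F - 7)*(F - 4) = (-7 + F)*(-4 + F))
(v(1, -1)*P)*x(-4) - 20 = ((-5 + 6*(-1))*5)*(28 + (-4)² - 11*(-4)) - 20 = ((-5 - 6)*5)*(28 + 16 + 44) - 20 = -11*5*88 - 20 = -55*88 - 20 = -4840 - 20 = -4860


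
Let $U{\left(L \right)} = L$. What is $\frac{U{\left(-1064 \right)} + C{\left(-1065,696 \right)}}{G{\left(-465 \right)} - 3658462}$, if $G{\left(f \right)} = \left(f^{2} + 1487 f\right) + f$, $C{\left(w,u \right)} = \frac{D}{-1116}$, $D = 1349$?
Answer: $\frac{1188773}{4613719212} \approx 0.00025766$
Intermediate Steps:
$C{\left(w,u \right)} = - \frac{1349}{1116}$ ($C{\left(w,u \right)} = \frac{1349}{-1116} = 1349 \left(- \frac{1}{1116}\right) = - \frac{1349}{1116}$)
$G{\left(f \right)} = f^{2} + 1488 f$
$\frac{U{\left(-1064 \right)} + C{\left(-1065,696 \right)}}{G{\left(-465 \right)} - 3658462} = \frac{-1064 - \frac{1349}{1116}}{- 465 \left(1488 - 465\right) - 3658462} = - \frac{1188773}{1116 \left(\left(-465\right) 1023 - 3658462\right)} = - \frac{1188773}{1116 \left(-475695 - 3658462\right)} = - \frac{1188773}{1116 \left(-4134157\right)} = \left(- \frac{1188773}{1116}\right) \left(- \frac{1}{4134157}\right) = \frac{1188773}{4613719212}$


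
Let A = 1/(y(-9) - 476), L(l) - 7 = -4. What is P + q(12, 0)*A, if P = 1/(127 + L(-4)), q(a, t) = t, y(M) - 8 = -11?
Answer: 1/130 ≈ 0.0076923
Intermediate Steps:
L(l) = 3 (L(l) = 7 - 4 = 3)
y(M) = -3 (y(M) = 8 - 11 = -3)
A = -1/479 (A = 1/(-3 - 476) = 1/(-479) = -1/479 ≈ -0.0020877)
P = 1/130 (P = 1/(127 + 3) = 1/130 ≈ 0.0076923)
P + q(12, 0)*A = 1/130 + 0*(-1/479) = 1/130 + 0 = 1/130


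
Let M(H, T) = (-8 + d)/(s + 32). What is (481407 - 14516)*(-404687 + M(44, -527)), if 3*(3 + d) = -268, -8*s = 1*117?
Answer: -78791071728317/417 ≈ -1.8895e+11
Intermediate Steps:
s = -117/8 ≈ -14.625
d = -277/3 (d = -3 + (⅓)*(-268) = -3 - 268/3 = -277/3 ≈ -92.333)
M(H, T) = -2408/417 (M(H, T) = (-8 - 277/3)/(-117/8 + 32) = -301/(3*139/8) = -301/3*8/139 = -2408/417)
(481407 - 14516)*(-404687 + M(44, -527)) = (481407 - 14516)*(-404687 - 2408/417) = 466891*(-168756887/417) = -78791071728317/417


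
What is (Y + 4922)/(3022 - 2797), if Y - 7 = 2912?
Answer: 7841/225 ≈ 34.849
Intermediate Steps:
Y = 2919 (Y = 7 + 2912 = 2919)
(Y + 4922)/(3022 - 2797) = (2919 + 4922)/(3022 - 2797) = 7841/225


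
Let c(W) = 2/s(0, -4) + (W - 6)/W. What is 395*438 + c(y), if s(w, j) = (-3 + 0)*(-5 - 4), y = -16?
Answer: 37370473/216 ≈ 1.7301e+5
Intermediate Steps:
s(w, j) = 27 (s(w, j) = -3*(-9) = 27)
c(W) = 2/27 + (-6 + W)/W (c(W) = 2/27 + (W - 6)/W = 2*(1/27) + (-6 + W)/W = 2/27 + (-6 + W)/W)
395*438 + c(y) = 395*438 + (29/27 - 6/(-16)) = 173010 + (29/27 - 6*(-1/16)) = 173010 + (29/27 + 3/8) = 173010 + 313/216 = 37370473/216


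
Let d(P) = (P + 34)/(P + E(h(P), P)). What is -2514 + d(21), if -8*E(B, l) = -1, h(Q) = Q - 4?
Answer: -424426/169 ≈ -2511.4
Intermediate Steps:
h(Q) = -4 + Q
E(B, l) = 1/8 (E(B, l) = -1/8*(-1) = 1/8)
d(P) = (34 + P)/(1/8 + P) (d(P) = (P + 34)/(P + 1/8) = (34 + P)/(1/8 + P))
-2514 + d(21) = -2514 + 8*(34 + 21)/(1 + 8*21) = -2514 + 8*55/(1 + 168) = -2514 + 8*55/169 = -2514 + 8*(1/169)*55 = -2514 + 440/169 = -424426/169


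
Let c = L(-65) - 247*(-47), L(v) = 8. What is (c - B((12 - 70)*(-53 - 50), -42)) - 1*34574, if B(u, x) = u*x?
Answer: 227951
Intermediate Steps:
c = 11617 (c = 8 - 247*(-47) = 8 - 1*(-11609) = 8 + 11609 = 11617)
(c - B((12 - 70)*(-53 - 50), -42)) - 1*34574 = (11617 - (12 - 70)*(-53 - 50)*(-42)) - 1*34574 = (11617 - (-58*(-103))*(-42)) - 34574 = (11617 - 5974*(-42)) - 34574 = (11617 - 1*(-250908)) - 34574 = (11617 + 250908) - 34574 = 262525 - 34574 = 227951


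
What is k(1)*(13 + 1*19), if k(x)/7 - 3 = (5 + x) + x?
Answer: 2240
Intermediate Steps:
k(x) = 56 + 14*x (k(x) = 21 + 7*((5 + x) + x) = 21 + 7*(5 + 2*x) = 21 + (35 + 14*x) = 56 + 14*x)
k(1)*(13 + 1*19) = (56 + 14*1)*(13 + 1*19) = (56 + 14)*(13 + 19) = 70*32 = 2240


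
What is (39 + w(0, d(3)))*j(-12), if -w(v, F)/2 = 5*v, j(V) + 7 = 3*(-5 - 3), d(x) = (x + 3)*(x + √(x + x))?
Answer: -1209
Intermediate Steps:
d(x) = (3 + x)*(x + √2*√x) (d(x) = (3 + x)*(x + √(2*x)) = (3 + x)*(x + √2*√x))
j(V) = -31 (j(V) = -7 + 3*(-5 - 3) = -7 + 3*(-8) = -7 - 24 = -31)
w(v, F) = -10*v
(39 + w(0, d(3)))*j(-12) = (39 - 10*0)*(-31) = (39 + 0)*(-31) = 39*(-31) = -1209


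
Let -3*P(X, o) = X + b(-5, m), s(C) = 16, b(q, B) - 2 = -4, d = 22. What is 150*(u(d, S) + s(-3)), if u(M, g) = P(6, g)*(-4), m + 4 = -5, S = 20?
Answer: 3200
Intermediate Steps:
m = -9 (m = -4 - 5 = -9)
b(q, B) = -2 (b(q, B) = 2 - 4 = -2)
P(X, o) = 2/3 - X/3 (P(X, o) = -(X - 2)/3 = -(-2 + X)/3 = 2/3 - X/3)
u(M, g) = 16/3 (u(M, g) = (2/3 - 1/3*6)*(-4) = (2/3 - 2)*(-4) = -4/3*(-4) = 16/3)
150*(u(d, S) + s(-3)) = 150*(16/3 + 16) = 150*(64/3) = 3200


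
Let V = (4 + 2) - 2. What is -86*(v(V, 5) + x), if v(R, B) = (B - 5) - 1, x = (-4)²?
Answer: -1290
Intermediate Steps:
x = 16
V = 4 (V = 6 - 2 = 4)
v(R, B) = -6 + B (v(R, B) = (-5 + B) - 1 = -6 + B)
-86*(v(V, 5) + x) = -86*((-6 + 5) + 16) = -86*(-1 + 16) = -86*15 = -1290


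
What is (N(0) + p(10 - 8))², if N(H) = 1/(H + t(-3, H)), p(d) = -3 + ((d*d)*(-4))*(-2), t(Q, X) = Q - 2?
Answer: 20736/25 ≈ 829.44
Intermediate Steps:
t(Q, X) = -2 + Q
p(d) = -3 + 8*d² (p(d) = -3 + (d²*(-4))*(-2) = -3 - 4*d²*(-2) = -3 + 8*d²)
N(H) = 1/(-5 + H) (N(H) = 1/(H + (-2 - 3)) = 1/(H - 5) = 1/(-5 + H))
(N(0) + p(10 - 8))² = (1/(-5 + 0) + (-3 + 8*(10 - 8)²))² = (1/(-5) + (-3 + 8*2²))² = (-⅕ + (-3 + 8*4))² = (-⅕ + (-3 + 32))² = (-⅕ + 29)² = (144/5)² = 20736/25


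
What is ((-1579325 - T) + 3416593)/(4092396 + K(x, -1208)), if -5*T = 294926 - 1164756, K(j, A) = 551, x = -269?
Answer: 1663302/4092947 ≈ 0.40638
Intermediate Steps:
T = 173966 (T = -(294926 - 1164756)/5 = -1/5*(-869830) = 173966)
((-1579325 - T) + 3416593)/(4092396 + K(x, -1208)) = ((-1579325 - 1*173966) + 3416593)/(4092396 + 551) = ((-1579325 - 173966) + 3416593)/4092947 = (-1753291 + 3416593)*(1/4092947) = 1663302*(1/4092947) = 1663302/4092947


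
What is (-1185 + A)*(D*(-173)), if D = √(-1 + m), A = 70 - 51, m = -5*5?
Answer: 201718*I*√26 ≈ 1.0286e+6*I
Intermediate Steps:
m = -25
A = 19
D = I*√26 (D = √(-1 - 25) = √(-26) = I*√26 ≈ 5.099*I)
(-1185 + A)*(D*(-173)) = (-1185 + 19)*((I*√26)*(-173)) = -(-201718)*I*√26 = 201718*I*√26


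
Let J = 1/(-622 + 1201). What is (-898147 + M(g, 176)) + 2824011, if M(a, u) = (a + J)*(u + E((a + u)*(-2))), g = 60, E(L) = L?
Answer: 1104791920/579 ≈ 1.9081e+6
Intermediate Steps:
J = 1/579 ≈ 0.0017271
M(a, u) = (1/579 + a)*(-u - 2*a) (M(a, u) = (a + 1/579)*(u + (a + u)*(-2)) = (1/579 + a)*(u + (-2*a - 2*u)) = (1/579 + a)*(-u - 2*a))
(-898147 + M(g, 176)) + 2824011 = (-898147 + (-2/579*60 - 1/579*176 + 60*176 - 2*60*(60 + 176))) + 2824011 = (-898147 + (-40/193 - 176/579 + 10560 - 2*60*236)) + 2824011 = (-898147 + (-40/193 - 176/579 + 10560 - 28320)) + 2824011 = (-898147 - 10283336/579) + 2824011 = -530310449/579 + 2824011 = 1104791920/579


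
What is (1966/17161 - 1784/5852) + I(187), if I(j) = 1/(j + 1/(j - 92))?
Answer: -11784685169/63720406134 ≈ -0.18494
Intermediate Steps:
I(j) = 1/(j + 1/(-92 + j))
(1966/17161 - 1784/5852) + I(187) = (1966/17161 - 1784/5852) + (-92 + 187)/(1 + 187² - 92*187) = (1966*(1/17161) - 1784*1/5852) + 95/(1 + 34969 - 17204) = (1966/17161 - 446/1463) + 95/17766 = -4777548/25106543 + (1/17766)*95 = -4777548/25106543 + 95/17766 = -11784685169/63720406134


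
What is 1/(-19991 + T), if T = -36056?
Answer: -1/56047 ≈ -1.7842e-5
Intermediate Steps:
1/(-19991 + T) = 1/(-19991 - 36056) = 1/(-56047) = -1/56047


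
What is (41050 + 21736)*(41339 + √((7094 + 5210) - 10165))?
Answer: 2595510454 + 62786*√2139 ≈ 2.5984e+9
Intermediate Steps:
(41050 + 21736)*(41339 + √((7094 + 5210) - 10165)) = 62786*(41339 + √(12304 - 10165)) = 62786*(41339 + √2139) = 2595510454 + 62786*√2139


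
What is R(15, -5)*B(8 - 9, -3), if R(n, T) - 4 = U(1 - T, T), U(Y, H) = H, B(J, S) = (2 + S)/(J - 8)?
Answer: -⅑ ≈ -0.11111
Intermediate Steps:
B(J, S) = (2 + S)/(-8 + J)
R(n, T) = 4 + T
R(15, -5)*B(8 - 9, -3) = (4 - 5)*((2 - 3)/(-8 + (8 - 9))) = -(-1)/(-8 - 1) = -(-1)/(-9) = -(-1)*(-1)/9 = -1*⅑ = -⅑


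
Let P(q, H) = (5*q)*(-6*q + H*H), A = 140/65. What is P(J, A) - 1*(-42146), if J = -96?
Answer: -39978766/169 ≈ -2.3656e+5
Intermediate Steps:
A = 28/13 (A = 140*(1/65) = 28/13 ≈ 2.1538)
P(q, H) = 5*q*(H**2 - 6*q) (P(q, H) = (5*q)*(-6*q + H**2) = (5*q)*(H**2 - 6*q) = 5*q*(H**2 - 6*q))
P(J, A) - 1*(-42146) = 5*(-96)*((28/13)**2 - 6*(-96)) - 1*(-42146) = 5*(-96)*(784/169 + 576) + 42146 = 5*(-96)*(98128/169) + 42146 = -47101440/169 + 42146 = -39978766/169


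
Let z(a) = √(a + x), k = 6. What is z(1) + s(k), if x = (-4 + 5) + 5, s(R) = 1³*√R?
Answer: √6 + √7 ≈ 5.0952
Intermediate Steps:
s(R) = √R (s(R) = 1*√R = √R)
x = 6 (x = 1 + 5 = 6)
z(a) = √(6 + a) (z(a) = √(a + 6) = √(6 + a))
z(1) + s(k) = √(6 + 1) + √6 = √7 + √6 = √6 + √7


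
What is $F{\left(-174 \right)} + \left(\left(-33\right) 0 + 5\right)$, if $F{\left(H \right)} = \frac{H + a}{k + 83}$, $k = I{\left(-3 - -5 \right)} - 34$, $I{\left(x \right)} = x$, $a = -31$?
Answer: $\frac{50}{51} \approx 0.98039$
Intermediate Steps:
$k = -32$ ($k = \left(-3 - -5\right) - 34 = \left(-3 + 5\right) - 34 = 2 - 34 = -32$)
$F{\left(H \right)} = - \frac{31}{51} + \frac{H}{51}$ ($F{\left(H \right)} = \frac{H - 31}{-32 + 83} = \frac{-31 + H}{51} = \left(-31 + H\right) \frac{1}{51} = - \frac{31}{51} + \frac{H}{51}$)
$F{\left(-174 \right)} + \left(\left(-33\right) 0 + 5\right) = \left(- \frac{31}{51} + \frac{1}{51} \left(-174\right)\right) + \left(\left(-33\right) 0 + 5\right) = \left(- \frac{31}{51} - \frac{58}{17}\right) + \left(0 + 5\right) = - \frac{205}{51} + 5 = \frac{50}{51}$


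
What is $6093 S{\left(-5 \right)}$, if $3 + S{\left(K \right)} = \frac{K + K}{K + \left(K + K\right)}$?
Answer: $-14217$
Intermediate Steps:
$S{\left(K \right)} = - \frac{7}{3}$ ($S{\left(K \right)} = -3 + \frac{K + K}{K + \left(K + K\right)} = -3 + \frac{2 K}{K + 2 K} = -3 + \frac{2 K}{3 K} = -3 + 2 K \frac{1}{3 K} = -3 + \frac{2}{3} = - \frac{7}{3}$)
$6093 S{\left(-5 \right)} = 6093 \left(- \frac{7}{3}\right) = -14217$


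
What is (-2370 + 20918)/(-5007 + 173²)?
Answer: 9274/12461 ≈ 0.74424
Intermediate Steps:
(-2370 + 20918)/(-5007 + 173²) = 18548/(-5007 + 29929) = 18548/24922 = 18548*(1/24922) = 9274/12461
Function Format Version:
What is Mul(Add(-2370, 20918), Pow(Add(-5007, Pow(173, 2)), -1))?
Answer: Rational(9274, 12461) ≈ 0.74424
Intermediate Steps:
Mul(Add(-2370, 20918), Pow(Add(-5007, Pow(173, 2)), -1)) = Mul(18548, Pow(Add(-5007, 29929), -1)) = Mul(18548, Pow(24922, -1)) = Mul(18548, Rational(1, 24922)) = Rational(9274, 12461)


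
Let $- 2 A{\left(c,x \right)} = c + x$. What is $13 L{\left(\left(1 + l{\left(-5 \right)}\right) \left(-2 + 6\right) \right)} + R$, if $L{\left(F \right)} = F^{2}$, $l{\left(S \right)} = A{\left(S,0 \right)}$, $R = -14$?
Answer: $2534$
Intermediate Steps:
$A{\left(c,x \right)} = - \frac{c}{2} - \frac{x}{2}$ ($A{\left(c,x \right)} = - \frac{c + x}{2} = - \frac{c}{2} - \frac{x}{2}$)
$l{\left(S \right)} = - \frac{S}{2}$ ($l{\left(S \right)} = - \frac{S}{2} - 0 = - \frac{S}{2} + 0 = - \frac{S}{2}$)
$13 L{\left(\left(1 + l{\left(-5 \right)}\right) \left(-2 + 6\right) \right)} + R = 13 \left(\left(1 - - \frac{5}{2}\right) \left(-2 + 6\right)\right)^{2} - 14 = 13 \left(\left(1 + \frac{5}{2}\right) 4\right)^{2} - 14 = 13 \left(\frac{7}{2} \cdot 4\right)^{2} - 14 = 13 \cdot 14^{2} - 14 = 13 \cdot 196 - 14 = 2548 - 14 = 2534$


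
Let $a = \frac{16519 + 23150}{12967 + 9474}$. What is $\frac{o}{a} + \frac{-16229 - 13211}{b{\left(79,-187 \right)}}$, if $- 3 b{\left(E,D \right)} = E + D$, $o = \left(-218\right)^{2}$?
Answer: $\frac{3102136972}{119007} \approx 26067.0$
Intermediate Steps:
$a = \frac{39669}{22441} \approx 1.7677$
$o = 47524$
$b{\left(E,D \right)} = - \frac{D}{3} - \frac{E}{3}$ ($b{\left(E,D \right)} = - \frac{E + D}{3} = - \frac{D + E}{3} = - \frac{D}{3} - \frac{E}{3}$)
$\frac{o}{a} + \frac{-16229 - 13211}{b{\left(79,-187 \right)}} = \frac{47524}{\frac{39669}{22441}} + \frac{-16229 - 13211}{\left(- \frac{1}{3}\right) \left(-187\right) - \frac{79}{3}} = 47524 \cdot \frac{22441}{39669} + \frac{-16229 - 13211}{\frac{187}{3} - \frac{79}{3}} = \frac{1066486084}{39669} - \frac{29440}{36} = \frac{1066486084}{39669} - \frac{7360}{9} = \frac{3102136972}{119007}$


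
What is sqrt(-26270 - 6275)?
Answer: I*sqrt(32545) ≈ 180.4*I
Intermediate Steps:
sqrt(-26270 - 6275) = sqrt(-32545) = I*sqrt(32545)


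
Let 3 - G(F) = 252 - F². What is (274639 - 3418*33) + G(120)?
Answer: 175996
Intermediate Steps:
G(F) = -249 + F² (G(F) = 3 - (252 - F²) = 3 + (-252 + F²) = -249 + F²)
(274639 - 3418*33) + G(120) = (274639 - 3418*33) + (-249 + 120²) = (274639 - 112794) + (-249 + 14400) = 161845 + 14151 = 175996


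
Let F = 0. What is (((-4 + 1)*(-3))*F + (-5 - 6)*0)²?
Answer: 0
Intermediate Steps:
(((-4 + 1)*(-3))*F + (-5 - 6)*0)² = (((-4 + 1)*(-3))*0 + (-5 - 6)*0)² = (-3*(-3)*0 - 11*0)² = (9*0 + 0)² = (0 + 0)² = 0² = 0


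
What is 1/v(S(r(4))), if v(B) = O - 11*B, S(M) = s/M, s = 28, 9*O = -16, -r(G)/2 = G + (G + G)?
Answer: 18/199 ≈ 0.090452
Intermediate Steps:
r(G) = -6*G (r(G) = -2*(G + (G + G)) = -2*(G + 2*G) = -6*G)
O = -16/9 (O = (⅑)*(-16) = -16/9 ≈ -1.7778)
S(M) = 28/M
v(B) = -16/9 - 11*B
1/v(S(r(4))) = 1/(-16/9 - 308/((-6*4))) = 1/(-16/9 - 308/(-24)) = 1/(-16/9 - 308*(-1)/24) = 1/(-16/9 - 11*(-7/6)) = 1/(-16/9 + 77/6) = 1/(199/18) = 18/199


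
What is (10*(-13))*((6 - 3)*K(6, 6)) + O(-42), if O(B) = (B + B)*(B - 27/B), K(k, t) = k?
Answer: 1134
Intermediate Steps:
O(B) = 2*B*(B - 27/B) (O(B) = (2*B)*(B - 27/B) = 2*B*(B - 27/B))
(10*(-13))*((6 - 3)*K(6, 6)) + O(-42) = (10*(-13))*((6 - 3)*6) + (-54 + 2*(-42)²) = -390*6 + (-54 + 2*1764) = -130*18 + (-54 + 3528) = -2340 + 3474 = 1134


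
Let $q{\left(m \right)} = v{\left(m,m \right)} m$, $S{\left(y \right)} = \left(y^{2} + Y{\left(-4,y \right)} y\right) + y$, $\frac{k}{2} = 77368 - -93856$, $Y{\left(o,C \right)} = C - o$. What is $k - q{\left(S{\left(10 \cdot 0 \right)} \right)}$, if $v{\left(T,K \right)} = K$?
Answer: $342448$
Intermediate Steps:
$k = 342448$ ($k = 2 \left(77368 - -93856\right) = 2 \left(77368 + 93856\right) = 2 \cdot 171224 = 342448$)
$S{\left(y \right)} = y + y^{2} + y \left(4 + y\right)$ ($S{\left(y \right)} = \left(y^{2} + \left(y - -4\right) y\right) + y = \left(y^{2} + \left(y + 4\right) y\right) + y = \left(y^{2} + \left(4 + y\right) y\right) + y = \left(y^{2} + y \left(4 + y\right)\right) + y = y + y^{2} + y \left(4 + y\right)$)
$q{\left(m \right)} = m^{2}$ ($q{\left(m \right)} = m m = m^{2}$)
$k - q{\left(S{\left(10 \cdot 0 \right)} \right)} = 342448 - \left(10 \cdot 0 \left(5 + 2 \cdot 10 \cdot 0\right)\right)^{2} = 342448 - \left(0 \left(5 + 2 \cdot 0\right)\right)^{2} = 342448 - \left(0 \left(5 + 0\right)\right)^{2} = 342448 - \left(0 \cdot 5\right)^{2} = 342448 - 0^{2} = 342448 - 0 = 342448 + 0 = 342448$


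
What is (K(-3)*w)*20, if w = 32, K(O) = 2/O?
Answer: -1280/3 ≈ -426.67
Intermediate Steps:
(K(-3)*w)*20 = ((2/(-3))*32)*20 = ((2*(-1/3))*32)*20 = -2/3*32*20 = -64/3*20 = -1280/3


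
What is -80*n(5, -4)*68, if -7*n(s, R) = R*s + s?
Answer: -81600/7 ≈ -11657.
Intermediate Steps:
n(s, R) = -s/7 - R*s/7 (n(s, R) = -(R*s + s)/7 = -(s + R*s)/7 = -s/7 - R*s/7)
-80*n(5, -4)*68 = -(-80)*5*(1 - 4)/7*68 = -(-80)*5*(-3)/7*68 = -80*15/7*68 = -1200/7*68 = -81600/7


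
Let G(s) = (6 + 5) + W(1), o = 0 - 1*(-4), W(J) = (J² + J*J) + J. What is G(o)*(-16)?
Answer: -224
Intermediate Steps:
W(J) = J + 2*J² (W(J) = (J² + J²) + J = 2*J² + J = J + 2*J²)
o = 4 (o = 0 + 4 = 4)
G(s) = 14 (G(s) = (6 + 5) + 1*(1 + 2*1) = 11 + 1*(1 + 2) = 11 + 1*3 = 11 + 3 = 14)
G(o)*(-16) = 14*(-16) = -224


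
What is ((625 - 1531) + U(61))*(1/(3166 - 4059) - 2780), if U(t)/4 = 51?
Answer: 1742743782/893 ≈ 1.9516e+6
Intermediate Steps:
U(t) = 204 (U(t) = 4*51 = 204)
((625 - 1531) + U(61))*(1/(3166 - 4059) - 2780) = ((625 - 1531) + 204)*(1/(3166 - 4059) - 2780) = (-906 + 204)*(1/(-893) - 2780) = -702*(-1/893 - 2780) = -702*(-2482541/893) = 1742743782/893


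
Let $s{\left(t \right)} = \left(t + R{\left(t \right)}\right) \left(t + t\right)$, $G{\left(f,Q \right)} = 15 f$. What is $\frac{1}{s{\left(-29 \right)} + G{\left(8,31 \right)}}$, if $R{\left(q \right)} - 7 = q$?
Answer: $\frac{1}{3078} \approx 0.00032489$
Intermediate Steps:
$R{\left(q \right)} = 7 + q$
$s{\left(t \right)} = 2 t \left(7 + 2 t\right)$ ($s{\left(t \right)} = \left(t + \left(7 + t\right)\right) \left(t + t\right) = \left(7 + 2 t\right) 2 t = 2 t \left(7 + 2 t\right)$)
$\frac{1}{s{\left(-29 \right)} + G{\left(8,31 \right)}} = \frac{1}{2 \left(-29\right) \left(7 + 2 \left(-29\right)\right) + 15 \cdot 8} = \frac{1}{2 \left(-29\right) \left(7 - 58\right) + 120} = \frac{1}{2 \left(-29\right) \left(-51\right) + 120} = \frac{1}{2958 + 120} = \frac{1}{3078}$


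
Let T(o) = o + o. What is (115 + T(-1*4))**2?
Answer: 11449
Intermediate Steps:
T(o) = 2*o
(115 + T(-1*4))**2 = (115 + 2*(-1*4))**2 = (115 + 2*(-4))**2 = (115 - 8)**2 = 107**2 = 11449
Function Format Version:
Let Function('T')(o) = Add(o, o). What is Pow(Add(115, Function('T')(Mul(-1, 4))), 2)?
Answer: 11449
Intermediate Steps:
Function('T')(o) = Mul(2, o)
Pow(Add(115, Function('T')(Mul(-1, 4))), 2) = Pow(Add(115, Mul(2, Mul(-1, 4))), 2) = Pow(Add(115, Mul(2, -4)), 2) = Pow(Add(115, -8), 2) = Pow(107, 2) = 11449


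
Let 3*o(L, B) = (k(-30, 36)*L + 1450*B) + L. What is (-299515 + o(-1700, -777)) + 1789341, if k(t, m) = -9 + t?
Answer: 3407428/3 ≈ 1.1358e+6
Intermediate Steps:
o(L, B) = -38*L/3 + 1450*B/3 (o(L, B) = (((-9 - 30)*L + 1450*B) + L)/3 = ((-39*L + 1450*B) + L)/3 = (-38*L + 1450*B)/3 = -38*L/3 + 1450*B/3)
(-299515 + o(-1700, -777)) + 1789341 = (-299515 + (-38/3*(-1700) + (1450/3)*(-777))) + 1789341 = (-299515 + (64600/3 - 375550)) + 1789341 = (-299515 - 1062050/3) + 1789341 = -1960595/3 + 1789341 = 3407428/3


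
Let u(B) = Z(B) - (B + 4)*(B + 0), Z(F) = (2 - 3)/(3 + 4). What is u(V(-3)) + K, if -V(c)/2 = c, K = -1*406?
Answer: -3263/7 ≈ -466.14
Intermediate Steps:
K = -406
V(c) = -2*c
Z(F) = -⅐ (Z(F) = -1/7 = -1*⅐ = -⅐)
u(B) = -⅐ - B*(4 + B) (u(B) = -⅐ - (B + 4)*(B + 0) = -⅐ - (4 + B)*B = -⅐ - B*(4 + B))
u(V(-3)) + K = (-⅐ - (-2*(-3))² - (-8)*(-3)) - 406 = (-⅐ - 1*6² - 4*6) - 406 = (-⅐ - 1*36 - 24) - 406 = (-⅐ - 36 - 24) - 406 = -421/7 - 406 = -3263/7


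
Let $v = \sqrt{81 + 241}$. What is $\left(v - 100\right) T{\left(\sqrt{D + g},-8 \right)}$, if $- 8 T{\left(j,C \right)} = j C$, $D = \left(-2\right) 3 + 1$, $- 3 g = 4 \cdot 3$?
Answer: $3 i \left(-100 + \sqrt{322}\right) \approx - 246.17 i$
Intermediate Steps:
$g = -4$ ($g = - \frac{4 \cdot 3}{3} = \left(- \frac{1}{3}\right) 12 = -4$)
$D = -5$ ($D = -6 + 1 = -5$)
$T{\left(j,C \right)} = - \frac{C j}{8}$ ($T{\left(j,C \right)} = - \frac{j C}{8} = - \frac{C j}{8}$)
$v = \sqrt{322} \approx 17.944$
$\left(v - 100\right) T{\left(\sqrt{D + g},-8 \right)} = \left(\sqrt{322} - 100\right) \left(\left(- \frac{1}{8}\right) \left(-8\right) \sqrt{-5 - 4}\right) = \left(-100 + \sqrt{322}\right) \left(\left(- \frac{1}{8}\right) \left(-8\right) \sqrt{-9}\right) = \left(-100 + \sqrt{322}\right) \left(\left(- \frac{1}{8}\right) \left(-8\right) 3 i\right) = \left(-100 + \sqrt{322}\right) 3 i = 3 i \left(-100 + \sqrt{322}\right)$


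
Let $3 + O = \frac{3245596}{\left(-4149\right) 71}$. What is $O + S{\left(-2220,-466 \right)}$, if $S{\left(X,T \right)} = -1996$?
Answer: $- \frac{592109017}{294579} \approx -2010.0$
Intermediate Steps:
$O = - \frac{4129333}{294579}$ ($O = -3 + \frac{3245596}{\left(-4149\right) 71} = -3 + \frac{3245596}{-294579} = -3 + 3245596 \left(- \frac{1}{294579}\right) = -3 - \frac{3245596}{294579} = - \frac{4129333}{294579} \approx -14.018$)
$O + S{\left(-2220,-466 \right)} = - \frac{4129333}{294579} - 1996 = - \frac{592109017}{294579}$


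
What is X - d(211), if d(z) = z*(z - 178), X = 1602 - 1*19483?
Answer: -24844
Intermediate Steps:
X = -17881 (X = 1602 - 19483 = -17881)
d(z) = z*(-178 + z)
X - d(211) = -17881 - 211*(-178 + 211) = -17881 - 211*33 = -17881 - 1*6963 = -17881 - 6963 = -24844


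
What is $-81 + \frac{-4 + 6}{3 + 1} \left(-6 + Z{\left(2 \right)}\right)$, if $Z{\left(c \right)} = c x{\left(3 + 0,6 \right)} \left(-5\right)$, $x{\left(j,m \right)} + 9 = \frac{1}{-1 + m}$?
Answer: $-40$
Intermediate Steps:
$x{\left(j,m \right)} = -9 + \frac{1}{-1 + m}$
$Z{\left(c \right)} = 44 c$ ($Z{\left(c \right)} = c \frac{10 - 54}{-1 + 6} \left(-5\right) = c \frac{10 - 54}{5} \left(-5\right) = c \frac{1}{5} \left(-44\right) \left(-5\right) = c \left(- \frac{44}{5}\right) \left(-5\right) = - \frac{44 c}{5} \left(-5\right) = 44 c$)
$-81 + \frac{-4 + 6}{3 + 1} \left(-6 + Z{\left(2 \right)}\right) = -81 + \frac{-4 + 6}{3 + 1} \left(-6 + 44 \cdot 2\right) = -81 + \frac{2}{4} \left(-6 + 88\right) = -81 + 2 \cdot \frac{1}{4} \cdot 82 = -81 + \frac{1}{2} \cdot 82 = -81 + 41 = -40$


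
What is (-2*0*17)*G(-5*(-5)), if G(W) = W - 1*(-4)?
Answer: 0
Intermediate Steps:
G(W) = 4 + W (G(W) = W + 4 = 4 + W)
(-2*0*17)*G(-5*(-5)) = (-2*0*17)*(4 - 5*(-5)) = (0*17)*(4 + 25) = 0*29 = 0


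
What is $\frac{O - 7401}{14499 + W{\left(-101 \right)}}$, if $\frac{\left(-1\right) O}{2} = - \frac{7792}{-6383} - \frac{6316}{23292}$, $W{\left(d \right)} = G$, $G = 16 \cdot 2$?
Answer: $- \frac{275152502927}{540091244979} \approx -0.50946$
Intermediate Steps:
$G = 32$
$W{\left(d \right)} = 32$
$O = - \frac{70588118}{37168209}$ ($O = - 2 \left(- \frac{7792}{-6383} - \frac{6316}{23292}\right) = - 2 \left(\left(-7792\right) \left(- \frac{1}{6383}\right) - \frac{1579}{5823}\right) = - 2 \left(\frac{7792}{6383} - \frac{1579}{5823}\right) = \left(-2\right) \frac{35294059}{37168209} = - \frac{70588118}{37168209} \approx -1.8992$)
$\frac{O - 7401}{14499 + W{\left(-101 \right)}} = \frac{- \frac{70588118}{37168209} - 7401}{14499 + 32} = - \frac{275152502927}{37168209 \cdot 14531} = \left(- \frac{275152502927}{37168209}\right) \frac{1}{14531} = - \frac{275152502927}{540091244979}$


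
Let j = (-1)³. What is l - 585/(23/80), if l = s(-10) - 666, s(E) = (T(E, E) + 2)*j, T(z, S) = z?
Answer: -61934/23 ≈ -2692.8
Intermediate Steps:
j = -1
s(E) = -2 - E (s(E) = (E + 2)*(-1) = (2 + E)*(-1) = -2 - E)
l = -658 (l = (-2 - 1*(-10)) - 666 = (-2 + 10) - 666 = 8 - 666 = -658)
l - 585/(23/80) = -658 - 585/(23/80) = -658 - 585/((1/80)*23) = -658 - 585/23/80 = -658 - 585*80/23 = -658 - 46800/23 = -61934/23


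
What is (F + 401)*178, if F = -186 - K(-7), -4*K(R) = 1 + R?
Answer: 38003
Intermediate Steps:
K(R) = -1/4 - R/4 (K(R) = -(1 + R)/4 = -1/4 - R/4)
F = -375/2 (F = -186 - (-1/4 - 1/4*(-7)) = -186 - (-1/4 + 7/4) = -186 - 1*3/2 = -186 - 3/2 = -375/2 ≈ -187.50)
(F + 401)*178 = (-375/2 + 401)*178 = (427/2)*178 = 38003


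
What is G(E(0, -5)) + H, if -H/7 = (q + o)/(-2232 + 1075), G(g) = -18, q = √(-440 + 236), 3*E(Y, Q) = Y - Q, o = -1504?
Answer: -31354/1157 + 14*I*√51/1157 ≈ -27.099 + 0.086413*I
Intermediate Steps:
E(Y, Q) = -Q/3 + Y/3 (E(Y, Q) = (Y - Q)/3 = -Q/3 + Y/3)
q = 2*I*√51 (q = √(-204) = 2*I*√51 ≈ 14.283*I)
H = -10528/1157 + 14*I*√51/1157 (H = -7*(2*I*√51 - 1504)/(-2232 + 1075) = -7*(-1504 + 2*I*√51)/(-1157) = -7*(-1504 + 2*I*√51)*(-1)/1157 = -7*(1504/1157 - 2*I*√51/1157) = -10528/1157 + 14*I*√51/1157 ≈ -9.0994 + 0.086413*I)
G(E(0, -5)) + H = -18 + (-10528/1157 + 14*I*√51/1157) = -31354/1157 + 14*I*√51/1157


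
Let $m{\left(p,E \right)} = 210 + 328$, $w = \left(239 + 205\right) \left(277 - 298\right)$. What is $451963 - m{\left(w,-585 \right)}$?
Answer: $451425$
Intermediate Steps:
$w = -9324$ ($w = 444 \left(-21\right) = -9324$)
$m{\left(p,E \right)} = 538$
$451963 - m{\left(w,-585 \right)} = 451963 - 538 = 451425$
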